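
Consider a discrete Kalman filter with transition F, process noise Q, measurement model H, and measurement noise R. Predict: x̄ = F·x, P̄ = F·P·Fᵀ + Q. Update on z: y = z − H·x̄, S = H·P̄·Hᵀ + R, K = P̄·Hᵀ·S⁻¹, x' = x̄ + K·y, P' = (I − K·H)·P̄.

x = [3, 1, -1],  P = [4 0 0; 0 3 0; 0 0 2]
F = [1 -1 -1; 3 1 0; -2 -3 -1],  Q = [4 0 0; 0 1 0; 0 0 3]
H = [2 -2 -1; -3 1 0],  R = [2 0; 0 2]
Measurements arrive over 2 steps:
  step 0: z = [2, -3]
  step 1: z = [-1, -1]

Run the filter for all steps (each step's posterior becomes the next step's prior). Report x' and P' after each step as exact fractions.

step 0: x' = [3481/1447, 5934/1447, -7136/1447], P' = [6797/2894 18071/2894 -10479/1447; 18071/2894 52857/2894 -32313/1447; -10479/1447 -32313/1447 42996/1447]
step 1: x' = [6297629/1855627, 16884222/1855627, -18815303/1855627], P' = [13285604/1855627 38250256/1855627 -48719192/1855627; 38250256/1855627 113252006/1855627 -145928820/1855627; -48719192/1855627 -145928820/1855627 191675446/1855627]

step 0: x̄ = F·x = [3, 10, -8]
step 0: P̄ = F·P·Fᵀ + Q = [13 9 3; 9 40 -33; 3 -33 48]
step 0: y = z − H·x̄ = [8, -4]
step 0: S = H·P̄·Hᵀ + R = [46 -44; -44 105]
step 0: K = P̄·Hᵀ·S⁻¹ = [-795/2894 -580/1447; -2473/2894 -339/1447; 336/1447 -438/1447]
step 0: x' = x̄ + K·y = [3481/1447, 5934/1447, -7136/1447]
step 0: P' = (I − K·H)·P̄ = [6797/2894 18071/2894 -10479/1447; 18071/2894 52857/2894 -32313/1447; -10479/1447 -32313/1447 42996/1447]
step 1: x̄ = F·x = [4683/1447, 16377/1447, -17628/1447]
step 1: P̄ = F·P·Fᵀ + Q = [16872/1447 29446/1447 -33282/1447; 29446/1447 112675/1447 -135317/1447; -33282/1447 -135317/1447 342839/2894]
step 1: y = z − H·x̄ = [4313/1447, -3775/1447]
step 1: S = H·P̄·Hᵀ + R = [97587/2894 -55543/1447; -55543/1447 90741/1447]
step 1: K = P̄·Hᵀ·S⁻¹ = [-605056/1855627 -803278/1855627; -2037340/1855627 -749381/1855627; 1371905/1855627 114378/1855627]
step 1: x' = x̄ + K·y = [6297629/1855627, 16884222/1855627, -18815303/1855627]
step 1: P' = (I − K·H)·P̄ = [13285604/1855627 38250256/1855627 -48719192/1855627; 38250256/1855627 113252006/1855627 -145928820/1855627; -48719192/1855627 -145928820/1855627 191675446/1855627]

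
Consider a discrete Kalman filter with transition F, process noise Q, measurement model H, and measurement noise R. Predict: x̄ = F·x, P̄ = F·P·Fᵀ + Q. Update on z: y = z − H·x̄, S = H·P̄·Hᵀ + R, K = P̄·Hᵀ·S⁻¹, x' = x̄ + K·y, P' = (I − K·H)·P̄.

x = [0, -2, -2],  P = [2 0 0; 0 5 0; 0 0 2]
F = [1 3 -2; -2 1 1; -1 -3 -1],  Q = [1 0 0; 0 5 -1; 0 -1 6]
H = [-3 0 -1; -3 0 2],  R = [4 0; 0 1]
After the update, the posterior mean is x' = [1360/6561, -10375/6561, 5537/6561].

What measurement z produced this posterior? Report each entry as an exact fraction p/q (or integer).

z = [-1, 1]

x̄ = F·x = [-2, -4, 8]
P̄ = F·P·Fᵀ + Q = [56 7 -43; 7 20 -14; -43 -14 55]
S = H·P̄·Hᵀ + R = [305 523; 523 1241]
K = P̄·Hᵀ·S⁻¹ = [-22283/104976 -12095/104976; 4235/26244 -2821/26244; -33163/104976 34193/104976]
x' − x̄ = [14482/6561, 15869/6561, -46951/6561] = K·y
y = (KᵀK)⁻¹·Kᵀ·(x' − x̄) = [1, -21]
z = y + H·x̄ = [1, -21] + [-2, 22] = [-1, 1]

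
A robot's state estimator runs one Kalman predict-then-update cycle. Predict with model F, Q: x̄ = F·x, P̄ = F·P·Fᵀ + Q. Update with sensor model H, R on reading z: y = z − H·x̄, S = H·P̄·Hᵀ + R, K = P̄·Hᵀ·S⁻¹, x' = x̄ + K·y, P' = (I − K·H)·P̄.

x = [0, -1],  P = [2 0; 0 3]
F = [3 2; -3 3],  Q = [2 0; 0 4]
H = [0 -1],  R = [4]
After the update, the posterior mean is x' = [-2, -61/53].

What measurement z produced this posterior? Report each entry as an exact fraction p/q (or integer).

z = [1]

x̄ = F·x = [-2, -3]
P̄ = F·P·Fᵀ + Q = [32 0; 0 49]
S = H·P̄·Hᵀ + R = [53]
K = P̄·Hᵀ·S⁻¹ = [0; -49/53]
x' − x̄ = [0, 98/53] = K·y
y = (KᵀK)⁻¹·Kᵀ·(x' − x̄) = [-2]
z = y + H·x̄ = [-2] + [3] = [1]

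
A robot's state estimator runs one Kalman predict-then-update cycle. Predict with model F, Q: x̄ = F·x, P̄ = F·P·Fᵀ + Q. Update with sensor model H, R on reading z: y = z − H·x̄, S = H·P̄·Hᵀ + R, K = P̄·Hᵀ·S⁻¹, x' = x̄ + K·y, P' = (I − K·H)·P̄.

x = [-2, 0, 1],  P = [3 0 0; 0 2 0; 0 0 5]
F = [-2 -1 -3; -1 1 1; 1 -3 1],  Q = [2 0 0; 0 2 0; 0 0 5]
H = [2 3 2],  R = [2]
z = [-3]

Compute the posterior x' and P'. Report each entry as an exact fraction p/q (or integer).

x̄ = F·x = [1, 3, -1]
P̄ = F·P·Fᵀ + Q = [61 -11 -15; -11 12 -4; -15 -4 31]
y = z − H·x̄ = [-12]
S = H·P̄·Hᵀ + R = [178]
K = P̄·Hᵀ·S⁻¹ = [59/178; 3/89; 10/89]
x' = x̄ + K·y = [-265/89, 231/89, -209/89]
P' = (I − K·H)·P̄ = [7377/178 -1156/89 -1925/89; -1156/89 1050/89 -416/89; -1925/89 -416/89 2559/89]

x' = [-265/89, 231/89, -209/89]
P' = [7377/178 -1156/89 -1925/89; -1156/89 1050/89 -416/89; -1925/89 -416/89 2559/89]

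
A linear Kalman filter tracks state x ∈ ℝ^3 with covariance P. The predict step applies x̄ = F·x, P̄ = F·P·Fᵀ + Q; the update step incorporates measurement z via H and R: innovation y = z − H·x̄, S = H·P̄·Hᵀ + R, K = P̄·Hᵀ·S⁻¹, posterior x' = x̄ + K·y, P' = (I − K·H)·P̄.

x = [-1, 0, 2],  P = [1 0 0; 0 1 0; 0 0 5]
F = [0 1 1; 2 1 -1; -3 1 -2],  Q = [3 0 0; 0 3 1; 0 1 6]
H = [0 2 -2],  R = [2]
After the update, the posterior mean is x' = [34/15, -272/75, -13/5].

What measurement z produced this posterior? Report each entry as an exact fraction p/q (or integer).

x̄ = F·x = [2, -4, -1]
P̄ = F·P·Fᵀ + Q = [9 -4 -9; -4 13 6; -9 6 36]
S = H·P̄·Hᵀ + R = [150]
K = P̄·Hᵀ·S⁻¹ = [1/15; 7/75; -2/5]
x' − x̄ = [4/15, 28/75, -8/5] = K·y
y = (KᵀK)⁻¹·Kᵀ·(x' − x̄) = [4]
z = y + H·x̄ = [4] + [-6] = [-2]

z = [-2]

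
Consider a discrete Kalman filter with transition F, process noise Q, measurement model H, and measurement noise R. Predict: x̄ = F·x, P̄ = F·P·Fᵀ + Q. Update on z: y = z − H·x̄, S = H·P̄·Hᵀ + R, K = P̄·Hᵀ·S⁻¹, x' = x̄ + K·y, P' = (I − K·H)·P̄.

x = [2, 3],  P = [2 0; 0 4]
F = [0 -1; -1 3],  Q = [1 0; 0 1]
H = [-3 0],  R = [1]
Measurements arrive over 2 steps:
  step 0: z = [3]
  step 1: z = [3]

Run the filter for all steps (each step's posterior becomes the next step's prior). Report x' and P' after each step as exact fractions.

step 0: x̄ = F·x = [-3, 7]
step 0: P̄ = F·P·Fᵀ + Q = [5 -12; -12 39]
step 0: y = z − H·x̄ = [-6]
step 0: S = H·P̄·Hᵀ + R = [46]
step 0: K = P̄·Hᵀ·S⁻¹ = [-15/46; 18/23]
step 0: x' = x̄ + K·y = [-24/23, 53/23]
step 0: P' = (I − K·H)·P̄ = [5/46 -6/23; -6/23 249/23]
step 1: x̄ = F·x = [-53/23, 183/23]
step 1: P̄ = F·P·Fᵀ + Q = [272/23 -753/23; -753/23 4605/46]
step 1: y = z − H·x̄ = [-90/23]
step 1: S = H·P̄·Hᵀ + R = [2471/23]
step 1: K = P̄·Hᵀ·S⁻¹ = [-816/2471; 2259/2471]
step 1: x' = x̄ + K·y = [-2501/2471, 10821/2471]
step 1: P' = (I − K·H)·P̄ = [272/2471 -753/2471; -753/2471 50991/4942]

step 0: x' = [-24/23, 53/23], P' = [5/46 -6/23; -6/23 249/23]
step 1: x' = [-2501/2471, 10821/2471], P' = [272/2471 -753/2471; -753/2471 50991/4942]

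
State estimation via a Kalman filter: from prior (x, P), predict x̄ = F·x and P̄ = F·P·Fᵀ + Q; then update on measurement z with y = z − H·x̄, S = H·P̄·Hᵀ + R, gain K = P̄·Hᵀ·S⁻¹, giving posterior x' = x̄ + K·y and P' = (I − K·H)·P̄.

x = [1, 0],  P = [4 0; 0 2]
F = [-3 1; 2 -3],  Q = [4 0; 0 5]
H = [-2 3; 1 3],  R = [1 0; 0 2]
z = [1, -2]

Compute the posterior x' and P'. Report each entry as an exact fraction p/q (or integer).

x' = [-61629/61751, -20309/61751]
P' = [20010/61751 6582/61751; 6582/61751 6720/61751]

x̄ = F·x = [-3, 2]
P̄ = F·P·Fᵀ + Q = [42 -30; -30 39]
y = z − H·x̄ = [-11, -5]
S = H·P̄·Hᵀ + R = [880 357; 357 215]
K = P̄·Hᵀ·S⁻¹ = [-20274/61751 19878/61751; 6996/61751 13371/61751]
x' = x̄ + K·y = [-61629/61751, -20309/61751]
P' = (I − K·H)·P̄ = [20010/61751 6582/61751; 6582/61751 6720/61751]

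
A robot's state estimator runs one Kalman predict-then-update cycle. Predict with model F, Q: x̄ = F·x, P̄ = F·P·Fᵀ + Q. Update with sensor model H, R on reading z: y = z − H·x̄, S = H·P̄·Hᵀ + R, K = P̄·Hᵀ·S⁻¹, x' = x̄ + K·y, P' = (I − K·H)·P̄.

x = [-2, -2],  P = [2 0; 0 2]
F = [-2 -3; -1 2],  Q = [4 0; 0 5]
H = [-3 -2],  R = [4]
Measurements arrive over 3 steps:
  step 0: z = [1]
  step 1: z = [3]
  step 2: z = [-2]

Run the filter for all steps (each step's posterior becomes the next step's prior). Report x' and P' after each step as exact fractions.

step 0: x̄ = F·x = [10, -2]
step 0: P̄ = F·P·Fᵀ + Q = [30 -8; -8 15]
step 0: y = z − H·x̄ = [27]
step 0: S = H·P̄·Hᵀ + R = [238]
step 0: K = P̄·Hᵀ·S⁻¹ = [-37/119; -3/119]
step 0: x' = x̄ + K·y = [191/119, -319/119]
step 0: P' = (I − K·H)·P̄ = [832/119 -1174/119; -1174/119 1767/119]
step 1: x̄ = F·x = [575/119, -829/119]
step 1: P̄ = F·P·Fᵀ + Q = [5619/119 -7764/119; -7764/119 13191/119]
step 1: y = z − H·x̄ = [424/119]
step 1: S = H·P̄·Hᵀ + R = [10643/119]
step 1: K = P̄·Hᵀ·S⁻¹ = [-1329/10643; -3090/10643]
step 1: x' = x̄ + K·y = [46691/10643, -85153/10643]
step 1: P' = (I − K·H)·P̄ = [487704/10643 -728898/10643; -728898/10643 1099527/10643]
step 2: x̄ = F·x = [162077/10643, -216997/10643]
step 2: P̄ = F·P·Fᵀ + Q = [3142355/10643 -4892856/10643; -4892856/10643 7854619/10643]
step 2: y = z − H·x̄ = [30951/10643]
step 2: S = H·P̄·Hᵀ + R = [1027971/10643]
step 2: K = P̄·Hᵀ·S⁻¹ = [119549/342657; -1030670/1027971]
step 2: x' = x̄ + K·y = [618424/38073, -2661811/114219]
step 2: P' = (I − K·H)·P̄ = [32380408/114219 -145950934/342657; -145950934/342657 658840543/1027971]

step 0: x' = [191/119, -319/119], P' = [832/119 -1174/119; -1174/119 1767/119]
step 1: x' = [46691/10643, -85153/10643], P' = [487704/10643 -728898/10643; -728898/10643 1099527/10643]
step 2: x' = [618424/38073, -2661811/114219], P' = [32380408/114219 -145950934/342657; -145950934/342657 658840543/1027971]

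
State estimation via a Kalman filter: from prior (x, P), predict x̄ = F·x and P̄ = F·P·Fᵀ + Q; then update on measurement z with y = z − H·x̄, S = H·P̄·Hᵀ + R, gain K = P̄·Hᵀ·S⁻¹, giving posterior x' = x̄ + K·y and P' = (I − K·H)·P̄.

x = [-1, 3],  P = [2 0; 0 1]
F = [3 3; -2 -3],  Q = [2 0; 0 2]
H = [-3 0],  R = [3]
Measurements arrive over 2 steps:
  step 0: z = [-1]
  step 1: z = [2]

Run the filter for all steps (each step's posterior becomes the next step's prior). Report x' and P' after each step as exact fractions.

step 0: x' = [35/88, -259/88], P' = [29/88 -21/88; -21/88 349/88]
step 1: x' = [-884/1211, 15107/9688], P' = [400/1211 -375/1211; -375/1211 43381/9688]

step 0: x̄ = F·x = [6, -7]
step 0: P̄ = F·P·Fᵀ + Q = [29 -21; -21 19]
step 0: y = z − H·x̄ = [17]
step 0: S = H·P̄·Hᵀ + R = [264]
step 0: K = P̄·Hᵀ·S⁻¹ = [-29/88; 21/88]
step 0: x' = x̄ + K·y = [35/88, -259/88]
step 0: P' = (I − K·H)·P̄ = [29/88 -21/88; -21/88 349/88]
step 1: x̄ = F·x = [-84/11, 707/88]
step 1: P̄ = F·P·Fᵀ + Q = [400/11 -375/11; -375/11 3181/88]
step 1: y = z − H·x̄ = [-230/11]
step 1: S = H·P̄·Hᵀ + R = [3633/11]
step 1: K = P̄·Hᵀ·S⁻¹ = [-400/1211; 375/1211]
step 1: x' = x̄ + K·y = [-884/1211, 15107/9688]
step 1: P' = (I − K·H)·P̄ = [400/1211 -375/1211; -375/1211 43381/9688]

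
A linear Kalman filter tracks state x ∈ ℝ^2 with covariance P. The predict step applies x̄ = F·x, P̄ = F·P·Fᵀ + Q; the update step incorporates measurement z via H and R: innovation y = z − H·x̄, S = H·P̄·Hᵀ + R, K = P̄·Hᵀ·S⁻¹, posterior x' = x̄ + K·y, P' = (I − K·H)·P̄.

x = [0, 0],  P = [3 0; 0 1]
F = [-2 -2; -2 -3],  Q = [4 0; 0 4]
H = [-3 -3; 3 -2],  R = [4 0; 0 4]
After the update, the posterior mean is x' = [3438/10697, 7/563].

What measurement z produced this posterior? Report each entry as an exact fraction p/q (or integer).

x̄ = F·x = [0, 0]
P̄ = F·P·Fᵀ + Q = [20 18; 18 25]
S = H·P̄·Hᵀ + R = [733 -84; -84 68]
K = P̄·Hᵀ·S⁻¹ = [-1434/10697 2004/10697; -111/563 -104/563]
x' − x̄ = [3438/10697, 7/563] = K·y
y = (KᵀK)⁻¹·Kᵀ·(x' − x̄) = [-1, 1]
z = y + H·x̄ = [-1, 1] + [0, 0] = [-1, 1]

z = [-1, 1]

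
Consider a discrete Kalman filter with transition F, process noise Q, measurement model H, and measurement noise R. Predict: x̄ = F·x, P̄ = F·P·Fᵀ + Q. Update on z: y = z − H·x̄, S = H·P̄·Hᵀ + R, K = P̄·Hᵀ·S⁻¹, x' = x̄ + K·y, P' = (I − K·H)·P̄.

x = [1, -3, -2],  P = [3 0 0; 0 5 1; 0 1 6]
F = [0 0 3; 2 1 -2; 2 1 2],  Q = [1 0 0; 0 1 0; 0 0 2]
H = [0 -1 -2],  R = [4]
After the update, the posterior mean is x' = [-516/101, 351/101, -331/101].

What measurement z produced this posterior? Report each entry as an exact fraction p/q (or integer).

z = [3]

x̄ = F·x = [-6, 3, -5]
P̄ = F·P·Fᵀ + Q = [55 -33 39; -33 38 -7; 39 -7 47]
S = H·P̄·Hᵀ + R = [202]
K = P̄·Hᵀ·S⁻¹ = [-45/202; -12/101; -87/202]
x' − x̄ = [90/101, 48/101, 174/101] = K·y
y = (KᵀK)⁻¹·Kᵀ·(x' − x̄) = [-4]
z = y + H·x̄ = [-4] + [7] = [3]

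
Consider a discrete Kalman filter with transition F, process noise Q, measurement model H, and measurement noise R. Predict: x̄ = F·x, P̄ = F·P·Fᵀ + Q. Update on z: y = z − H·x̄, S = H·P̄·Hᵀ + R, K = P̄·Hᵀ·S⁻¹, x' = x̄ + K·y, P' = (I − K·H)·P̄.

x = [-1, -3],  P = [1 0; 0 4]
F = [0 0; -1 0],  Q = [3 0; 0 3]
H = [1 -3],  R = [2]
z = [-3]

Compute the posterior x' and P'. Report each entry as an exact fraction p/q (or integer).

x̄ = F·x = [0, 1]
P̄ = F·P·Fᵀ + Q = [3 0; 0 4]
y = z − H·x̄ = [0]
S = H·P̄·Hᵀ + R = [41]
K = P̄·Hᵀ·S⁻¹ = [3/41; -12/41]
x' = x̄ + K·y = [0, 1]
P' = (I − K·H)·P̄ = [114/41 36/41; 36/41 20/41]

x' = [0, 1]
P' = [114/41 36/41; 36/41 20/41]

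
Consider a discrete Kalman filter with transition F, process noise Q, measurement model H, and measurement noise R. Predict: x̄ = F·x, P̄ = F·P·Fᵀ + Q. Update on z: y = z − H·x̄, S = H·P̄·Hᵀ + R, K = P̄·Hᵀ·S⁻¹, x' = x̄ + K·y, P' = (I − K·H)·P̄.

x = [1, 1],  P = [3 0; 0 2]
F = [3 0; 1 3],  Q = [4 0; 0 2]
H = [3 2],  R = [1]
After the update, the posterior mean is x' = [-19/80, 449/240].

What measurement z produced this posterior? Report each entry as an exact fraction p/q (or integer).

z = [3]

x̄ = F·x = [3, 4]
P̄ = F·P·Fᵀ + Q = [31 9; 9 23]
S = H·P̄·Hᵀ + R = [480]
K = P̄·Hᵀ·S⁻¹ = [37/160; 73/480]
x' − x̄ = [-259/80, -511/240] = K·y
y = (KᵀK)⁻¹·Kᵀ·(x' − x̄) = [-14]
z = y + H·x̄ = [-14] + [17] = [3]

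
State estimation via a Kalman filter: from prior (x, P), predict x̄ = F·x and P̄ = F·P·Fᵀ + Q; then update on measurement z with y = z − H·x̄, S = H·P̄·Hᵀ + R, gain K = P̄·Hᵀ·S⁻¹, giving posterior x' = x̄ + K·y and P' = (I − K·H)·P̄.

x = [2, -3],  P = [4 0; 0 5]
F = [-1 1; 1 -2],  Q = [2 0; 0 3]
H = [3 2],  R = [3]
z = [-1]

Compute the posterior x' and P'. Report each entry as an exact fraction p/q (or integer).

x' = [-110/21, 52/7]
P' = [437/42 -108/7; -108/7 165/7]

x̄ = F·x = [-5, 8]
P̄ = F·P·Fᵀ + Q = [11 -14; -14 27]
y = z − H·x̄ = [-2]
S = H·P̄·Hᵀ + R = [42]
K = P̄·Hᵀ·S⁻¹ = [5/42; 2/7]
x' = x̄ + K·y = [-110/21, 52/7]
P' = (I − K·H)·P̄ = [437/42 -108/7; -108/7 165/7]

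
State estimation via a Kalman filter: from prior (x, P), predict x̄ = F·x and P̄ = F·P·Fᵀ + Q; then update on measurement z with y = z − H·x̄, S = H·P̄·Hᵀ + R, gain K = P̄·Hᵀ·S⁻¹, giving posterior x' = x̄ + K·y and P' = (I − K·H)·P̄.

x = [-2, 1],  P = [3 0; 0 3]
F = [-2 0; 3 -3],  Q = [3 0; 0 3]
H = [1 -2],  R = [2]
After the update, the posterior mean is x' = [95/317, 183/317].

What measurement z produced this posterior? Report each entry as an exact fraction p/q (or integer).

z = [-1]

x̄ = F·x = [4, -9]
P̄ = F·P·Fᵀ + Q = [15 -18; -18 57]
S = H·P̄·Hᵀ + R = [317]
K = P̄·Hᵀ·S⁻¹ = [51/317; -132/317]
x' − x̄ = [-1173/317, 3036/317] = K·y
y = (KᵀK)⁻¹·Kᵀ·(x' − x̄) = [-23]
z = y + H·x̄ = [-23] + [22] = [-1]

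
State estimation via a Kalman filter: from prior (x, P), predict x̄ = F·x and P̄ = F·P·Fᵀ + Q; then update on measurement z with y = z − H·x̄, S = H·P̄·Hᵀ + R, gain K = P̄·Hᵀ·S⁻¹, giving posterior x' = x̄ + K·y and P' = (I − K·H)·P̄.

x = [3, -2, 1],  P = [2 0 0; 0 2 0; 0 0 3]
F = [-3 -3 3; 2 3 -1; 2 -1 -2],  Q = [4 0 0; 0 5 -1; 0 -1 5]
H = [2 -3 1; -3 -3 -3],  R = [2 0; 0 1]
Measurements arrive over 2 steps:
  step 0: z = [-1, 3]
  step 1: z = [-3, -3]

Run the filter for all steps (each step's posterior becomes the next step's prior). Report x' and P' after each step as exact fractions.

step 0: x̄ = F·x = [0, -1, 6]
step 0: P̄ = F·P·Fᵀ + Q = [67 -39 -24; -39 34 7; -24 7 27]
step 0: y = z − H·x̄ = [-10, 18]
step 0: S = H·P̄·Hᵀ + R = [933 -36; -36 145]
step 0: K = P̄·Hᵀ·S⁻¹ = [32483/133989 -1008/44663; -25301/133989 -3942/44663; -2390/44663 -9834/44663]
step 0: x' = x̄ + K·y = [-379262/133989, -93847/133989, 114866/44663]
step 0: P' = (I − K·H)·P̄ = [1567334/133989 375844/133989 -647390/44663; 375844/133989 107597/133989 -159833/44663; -647390/44663 -159833/44663 810501/44663]
step 1: x̄ = F·x = [817707/44663, -1384663/133989, -7649/757]
step 1: P̄ = F·P·Fᵀ + Q = [29283032/44663 -15512688/44663 -279900/757; -15512688/44663 25494959/133989 148189/757; -279900/757 148189/757 163214/757]
step 1: y = z − H·x̄ = [-2702775/44663, -419404/44663]
step 1: S = H·P̄·Hᵀ + R = [270972907/44663 26445549/44663; 26445549/44663 7637996/44663]
step 1: K = P̄·Hᵀ·S⁻¹ = [10276288612/30681389917 -2515758192/30681389917; -5099660124/30681389917 -3176363740/30681389917; -5185443671/30681389917 -4444683738/30681389917]
step 1: x' = x̄ + K·y = [-36517690251/30681389917, 64099035943/92044169751, 45518001910/30681389917]
step 1: P' = (I − K·H)·P̄ = [196478220728/30681389917 44191057392/30681389917 -239830692056/30681389917; 44191057392/30681389917 41586874165/92044169751 -56994560867/30681389917; -239830692056/30681389917 -56994560867/30681389917 298306814169/30681389917]

step 0: x' = [-379262/133989, -93847/133989, 114866/44663], P' = [1567334/133989 375844/133989 -647390/44663; 375844/133989 107597/133989 -159833/44663; -647390/44663 -159833/44663 810501/44663]
step 1: x' = [-36517690251/30681389917, 64099035943/92044169751, 45518001910/30681389917], P' = [196478220728/30681389917 44191057392/30681389917 -239830692056/30681389917; 44191057392/30681389917 41586874165/92044169751 -56994560867/30681389917; -239830692056/30681389917 -56994560867/30681389917 298306814169/30681389917]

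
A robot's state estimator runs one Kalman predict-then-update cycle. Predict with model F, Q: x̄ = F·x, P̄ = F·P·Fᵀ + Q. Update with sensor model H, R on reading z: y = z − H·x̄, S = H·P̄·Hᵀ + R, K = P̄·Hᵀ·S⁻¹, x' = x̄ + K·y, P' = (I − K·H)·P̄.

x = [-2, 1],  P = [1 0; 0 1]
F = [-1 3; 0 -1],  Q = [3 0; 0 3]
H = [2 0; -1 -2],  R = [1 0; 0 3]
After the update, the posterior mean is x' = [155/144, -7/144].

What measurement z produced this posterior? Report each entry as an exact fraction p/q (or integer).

z = [2, -1]

x̄ = F·x = [5, -1]
P̄ = F·P·Fᵀ + Q = [13 -3; -3 4]
S = H·P̄·Hᵀ + R = [53 -14; -14 20]
K = P̄·Hᵀ·S⁻¹ = [211/432 -7/864; -95/432 -349/864]
x' − x̄ = [-565/144, 137/144] = K·y
y = (KᵀK)⁻¹·Kᵀ·(x' − x̄) = [-8, 2]
z = y + H·x̄ = [-8, 2] + [10, -3] = [2, -1]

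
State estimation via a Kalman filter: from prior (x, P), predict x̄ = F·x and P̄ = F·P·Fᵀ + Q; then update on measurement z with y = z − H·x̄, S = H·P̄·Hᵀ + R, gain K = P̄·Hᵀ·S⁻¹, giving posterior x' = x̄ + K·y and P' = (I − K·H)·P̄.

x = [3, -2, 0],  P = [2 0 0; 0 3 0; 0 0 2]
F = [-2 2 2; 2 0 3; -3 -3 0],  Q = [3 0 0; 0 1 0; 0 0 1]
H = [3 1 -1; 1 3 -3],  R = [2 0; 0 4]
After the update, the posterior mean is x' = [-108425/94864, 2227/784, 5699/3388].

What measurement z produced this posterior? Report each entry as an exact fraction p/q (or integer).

z = [-2, 2]

x̄ = F·x = [-10, 6, -3]
P̄ = F·P·Fᵀ + Q = [31 4 -6; 4 27 -12; -6 -12 46]
S = H·P̄·Hᵀ + R = [438 484; 484 968]
K = P̄·Hᵀ·S⁻¹ = [145/392 -11567/94864; -19/392 117/784; 1/14 -751/3388]
x' − x̄ = [840215/94864, -2477/784, 15863/3388] = K·y
y = (KᵀK)⁻¹·Kᵀ·(x' − x̄) = [19, -15]
z = y + H·x̄ = [19, -15] + [-21, 17] = [-2, 2]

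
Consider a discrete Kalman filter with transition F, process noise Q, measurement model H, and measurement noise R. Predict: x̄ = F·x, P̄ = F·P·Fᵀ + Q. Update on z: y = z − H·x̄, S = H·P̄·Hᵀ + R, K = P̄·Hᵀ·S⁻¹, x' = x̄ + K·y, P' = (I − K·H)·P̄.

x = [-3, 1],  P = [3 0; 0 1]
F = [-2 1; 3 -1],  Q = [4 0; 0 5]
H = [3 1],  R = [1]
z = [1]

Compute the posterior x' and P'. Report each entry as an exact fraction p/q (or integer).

x̄ = F·x = [7, -10]
P̄ = F·P·Fᵀ + Q = [17 -19; -19 33]
y = z − H·x̄ = [-10]
S = H·P̄·Hᵀ + R = [73]
K = P̄·Hᵀ·S⁻¹ = [32/73; -24/73]
x' = x̄ + K·y = [191/73, -490/73]
P' = (I − K·H)·P̄ = [217/73 -619/73; -619/73 1833/73]

x' = [191/73, -490/73]
P' = [217/73 -619/73; -619/73 1833/73]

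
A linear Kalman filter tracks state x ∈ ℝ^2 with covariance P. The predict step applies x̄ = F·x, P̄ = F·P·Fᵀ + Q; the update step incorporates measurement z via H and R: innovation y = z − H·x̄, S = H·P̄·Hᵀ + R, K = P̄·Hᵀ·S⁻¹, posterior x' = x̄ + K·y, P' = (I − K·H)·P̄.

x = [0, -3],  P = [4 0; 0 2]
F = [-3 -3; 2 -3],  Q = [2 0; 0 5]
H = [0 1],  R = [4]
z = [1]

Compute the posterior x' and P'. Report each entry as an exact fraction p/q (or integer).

x̄ = F·x = [9, 9]
P̄ = F·P·Fᵀ + Q = [56 -6; -6 39]
y = z − H·x̄ = [-8]
S = H·P̄·Hᵀ + R = [43]
K = P̄·Hᵀ·S⁻¹ = [-6/43; 39/43]
x' = x̄ + K·y = [435/43, 75/43]
P' = (I − K·H)·P̄ = [2372/43 -24/43; -24/43 156/43]

x' = [435/43, 75/43]
P' = [2372/43 -24/43; -24/43 156/43]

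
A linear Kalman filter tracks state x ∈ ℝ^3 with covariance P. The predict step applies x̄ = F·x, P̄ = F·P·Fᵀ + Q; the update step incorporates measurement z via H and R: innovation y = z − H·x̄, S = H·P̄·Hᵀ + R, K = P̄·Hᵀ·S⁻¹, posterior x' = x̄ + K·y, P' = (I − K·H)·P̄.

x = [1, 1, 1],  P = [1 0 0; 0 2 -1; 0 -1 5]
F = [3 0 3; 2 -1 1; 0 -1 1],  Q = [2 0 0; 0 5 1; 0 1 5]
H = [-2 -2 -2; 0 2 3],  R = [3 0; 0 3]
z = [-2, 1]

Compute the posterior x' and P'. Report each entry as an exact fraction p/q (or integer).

x̄ = F·x = [6, 2, 0]
P̄ = F·P·Fᵀ + Q = [56 24 18; 24 18 10; 18 10 14]
y = z − H·x̄ = [14, -3]
S = H·P̄·Hᵀ + R = [771 -460; -460 321]
K = P̄·Hᵀ·S⁻¹ = [-15996/35891 -11518/35891; -3024/35891 3046/35891; 1556/35891 9162/35891]
x' = x̄ + K·y = [25956/35891, 20308/35891, -5702/35891]
P' = (I − K·H)·P̄ = [49516/35891 -42012/35891 16490/35891; -42012/35891 130506/35891 -83958/35891; 16490/35891 -83958/35891 65134/35891]

x' = [25956/35891, 20308/35891, -5702/35891]
P' = [49516/35891 -42012/35891 16490/35891; -42012/35891 130506/35891 -83958/35891; 16490/35891 -83958/35891 65134/35891]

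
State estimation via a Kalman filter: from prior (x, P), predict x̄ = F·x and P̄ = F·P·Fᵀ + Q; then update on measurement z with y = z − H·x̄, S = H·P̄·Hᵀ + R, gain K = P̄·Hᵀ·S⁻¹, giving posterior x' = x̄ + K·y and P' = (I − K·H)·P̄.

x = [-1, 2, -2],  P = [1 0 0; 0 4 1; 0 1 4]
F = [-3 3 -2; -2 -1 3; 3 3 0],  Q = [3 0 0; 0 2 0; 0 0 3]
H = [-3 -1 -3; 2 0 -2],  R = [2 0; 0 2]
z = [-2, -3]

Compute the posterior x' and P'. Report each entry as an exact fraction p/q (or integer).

x̄ = F·x = [13, -6, 3]
P̄ = F·P·Fᵀ + Q = [52 -19 21; -19 40 -9; 21 -9 48]
y = z − H·x̄ = [40, -23]
S = H·P̄·Hᵀ + R = [1152 -4; -4 234]
K = P̄·Hᵀ·S⁻¹ = [-5819/33694 4414/16847; 1277/33694 -1429/16847; -11637/67388 -7875/33694]
x' = x̄ + K·y = [1109/16847, -42675/16847, 49467/33694]
P' = (I − K·H)·P̄ = [20476/16847 -103795/16847 16062/16847; -103795/16847 617206/16847 -102366/16847; 16062/16847 -102366/16847 39999/33694]

x' = [1109/16847, -42675/16847, 49467/33694]
P' = [20476/16847 -103795/16847 16062/16847; -103795/16847 617206/16847 -102366/16847; 16062/16847 -102366/16847 39999/33694]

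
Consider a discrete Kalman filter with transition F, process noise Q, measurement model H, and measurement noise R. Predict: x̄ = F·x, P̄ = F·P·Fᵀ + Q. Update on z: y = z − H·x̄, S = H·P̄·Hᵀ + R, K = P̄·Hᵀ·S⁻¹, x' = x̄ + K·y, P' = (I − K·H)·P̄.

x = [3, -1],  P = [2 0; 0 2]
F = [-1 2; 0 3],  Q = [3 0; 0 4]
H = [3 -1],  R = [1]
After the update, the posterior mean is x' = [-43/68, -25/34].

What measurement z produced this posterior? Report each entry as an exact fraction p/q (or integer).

z = [-1]

x̄ = F·x = [-5, -3]
P̄ = F·P·Fᵀ + Q = [13 12; 12 22]
S = H·P̄·Hᵀ + R = [68]
K = P̄·Hᵀ·S⁻¹ = [27/68; 7/34]
x' − x̄ = [297/68, 77/34] = K·y
y = (KᵀK)⁻¹·Kᵀ·(x' − x̄) = [11]
z = y + H·x̄ = [11] + [-12] = [-1]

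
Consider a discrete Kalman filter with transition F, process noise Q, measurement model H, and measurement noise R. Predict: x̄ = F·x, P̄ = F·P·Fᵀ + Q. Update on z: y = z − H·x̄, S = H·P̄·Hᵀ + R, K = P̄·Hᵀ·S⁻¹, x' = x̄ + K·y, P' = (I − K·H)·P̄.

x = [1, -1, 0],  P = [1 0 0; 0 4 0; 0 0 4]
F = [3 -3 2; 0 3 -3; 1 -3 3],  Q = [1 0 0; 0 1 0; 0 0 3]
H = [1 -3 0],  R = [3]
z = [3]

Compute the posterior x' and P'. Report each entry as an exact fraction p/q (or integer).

x̄ = F·x = [6, -3, 4]
P̄ = F·P·Fᵀ + Q = [62 -60 63; -60 73 -72; 63 -72 76]
y = z − H·x̄ = [-12]
S = H·P̄·Hᵀ + R = [1082]
K = P̄·Hᵀ·S⁻¹ = [121/541; -279/1082; 279/1082]
x' = x̄ + K·y = [1794/541, 51/541, 490/541]
P' = (I − K·H)·P̄ = [4260/541 1299/541 324/541; 1299/541 1145/1082 -63/1082; 324/541 -63/1082 4391/1082]

x' = [1794/541, 51/541, 490/541]
P' = [4260/541 1299/541 324/541; 1299/541 1145/1082 -63/1082; 324/541 -63/1082 4391/1082]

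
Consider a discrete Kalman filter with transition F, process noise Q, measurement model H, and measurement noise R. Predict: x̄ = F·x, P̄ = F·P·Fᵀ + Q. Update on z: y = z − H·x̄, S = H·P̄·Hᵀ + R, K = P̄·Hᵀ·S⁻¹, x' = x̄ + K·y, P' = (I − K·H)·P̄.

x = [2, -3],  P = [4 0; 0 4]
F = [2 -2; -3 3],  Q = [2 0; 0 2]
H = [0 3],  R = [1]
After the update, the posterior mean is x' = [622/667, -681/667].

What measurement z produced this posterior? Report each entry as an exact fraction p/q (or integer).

z = [-3]

x̄ = F·x = [10, -15]
P̄ = F·P·Fᵀ + Q = [34 -48; -48 74]
S = H·P̄·Hᵀ + R = [667]
K = P̄·Hᵀ·S⁻¹ = [-144/667; 222/667]
x' − x̄ = [-6048/667, 9324/667] = K·y
y = (KᵀK)⁻¹·Kᵀ·(x' − x̄) = [42]
z = y + H·x̄ = [42] + [-45] = [-3]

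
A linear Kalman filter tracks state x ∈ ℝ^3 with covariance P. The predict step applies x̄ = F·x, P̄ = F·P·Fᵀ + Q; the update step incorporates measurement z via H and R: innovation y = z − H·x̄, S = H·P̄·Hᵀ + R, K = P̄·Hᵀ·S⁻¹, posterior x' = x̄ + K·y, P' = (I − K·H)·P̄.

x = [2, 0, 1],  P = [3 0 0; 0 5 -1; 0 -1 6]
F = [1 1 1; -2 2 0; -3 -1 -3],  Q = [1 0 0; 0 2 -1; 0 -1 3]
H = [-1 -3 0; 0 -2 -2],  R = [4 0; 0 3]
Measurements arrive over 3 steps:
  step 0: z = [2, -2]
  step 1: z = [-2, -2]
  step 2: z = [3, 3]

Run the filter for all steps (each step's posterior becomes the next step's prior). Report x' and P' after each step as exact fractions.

step 0: x̄ = F·x = [3, -4, -9]
step 0: P̄ = F·P·Fᵀ + Q = [13 2 -28; 2 34 13; -28 13 83]
step 0: y = z − H·x̄ = [-7, -28]
step 0: S = H·P̄·Hᵀ + R = [335 230; 230 575]
step 0: K = P̄·Hᵀ·S⁻¹ = [-199/1215 4358/27945; -332/1215 -1514/27945; 329/1215 -12358/27945]
step 0: x' = x̄ + K·y = [-410/1863, -5312/9315, 2770/1863]
step 0: P' = (I − K·H)·P̄ = [49706/27945 -10466/27945 3929/27945; -10466/27945 2734/5589 -11399/27945; 3929/27945 -11399/27945 29936/27945]
step 1: x̄ = F·x = [6488/9315, -6524/9315, -30088/9315]
step 1: P̄ = F·P·Fᵀ + Q = [17077/5589 -102728/27945 -37742/5589; -102728/27945 393122/27945 376783/27945; -37742/5589 376783/27945 150763/5589]
step 1: y = z − H·x̄ = [-31714/9315, -1134/115]
step 1: S = H·P̄·Hᵀ + R = [623779/5589 49834/345; 49834/345 31629/115]
step 1: K = P̄·Hᵀ·S⁻¹ = [-38194753/457898347 54785522/457898347; -122821538/457898347 -81695882/1373695041; 112730153/457898347 -581759926/1373695041]
step 1: x' = x̄ + K·y = [-91263174/457898347, 1097970356/1373695041, 148133938/1373695041]
step 1: P' = (I − K·H)·P̄ = [560895946/457898347 -136038978/457898347 53860695/457898347; -136038978/457898347 627325130/1373695041 -504781307/1373695041; 53860695/457898347 -504781307/1373695041 1377421196/1373695041]
step 2: x̄ = F·x = [324104924/457898347, 2743519756/1373695041, -721003604/1373695041]
step 2: P̄ = F·P·Fᵀ + Q = [1186165631/457898347 -1147817400/457898347 -2375183926/457898347; -1147817400/457898347 15252377426/1373695041 13098429815/1373695041; -2375183926/457898347 13098429815/1373695041 29720479643/1373695041]
step 2: y = z − H·x̄ = [4441319721/457898347, 8166117427/1373695041]
step 2: S = H·P̄·Hᵀ + R = [41887986897/457898347 49655611830/457898347; 49655611830/457898347 288799951919/1373695041]
step 2: K = P̄·Hᵀ·S⁻¹ = [-868569340627/10264743854169 399774147042/3421581284723; -392427366946/1466391979167 -28495075922/488797326389; 2523541315387/10264743854169 -1448493130562/3421581284723]
step 2: x' = x̄ + K·y = [1990152422903/3421581284723, -461939804236/488797326389, -2247721314479/3421581284723]
step 2: P' = (I − K·H)·P̄ = [12417313174750/10264743854169 -425858848202/1466391979167 1182028275725/10264743854169; -425858848202/1466391979167 665189438662/1466391979167 -536961597013/1466391979167; 1182028275725/10264743854169 -536961597013/1466391979167 10276950266620/10264743854169]

step 0: x' = [-410/1863, -5312/9315, 2770/1863], P' = [49706/27945 -10466/27945 3929/27945; -10466/27945 2734/5589 -11399/27945; 3929/27945 -11399/27945 29936/27945]
step 1: x' = [-91263174/457898347, 1097970356/1373695041, 148133938/1373695041], P' = [560895946/457898347 -136038978/457898347 53860695/457898347; -136038978/457898347 627325130/1373695041 -504781307/1373695041; 53860695/457898347 -504781307/1373695041 1377421196/1373695041]
step 2: x' = [1990152422903/3421581284723, -461939804236/488797326389, -2247721314479/3421581284723], P' = [12417313174750/10264743854169 -425858848202/1466391979167 1182028275725/10264743854169; -425858848202/1466391979167 665189438662/1466391979167 -536961597013/1466391979167; 1182028275725/10264743854169 -536961597013/1466391979167 10276950266620/10264743854169]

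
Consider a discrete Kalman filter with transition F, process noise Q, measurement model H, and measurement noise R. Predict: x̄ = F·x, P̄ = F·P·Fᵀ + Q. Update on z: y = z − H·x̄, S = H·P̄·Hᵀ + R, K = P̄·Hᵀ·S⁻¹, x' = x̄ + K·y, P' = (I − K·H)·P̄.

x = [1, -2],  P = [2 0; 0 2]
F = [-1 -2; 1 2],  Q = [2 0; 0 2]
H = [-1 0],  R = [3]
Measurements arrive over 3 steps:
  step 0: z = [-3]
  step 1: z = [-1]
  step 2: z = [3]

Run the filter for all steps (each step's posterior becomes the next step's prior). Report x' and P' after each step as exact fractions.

step 0: x̄ = F·x = [3, -3]
step 0: P̄ = F·P·Fᵀ + Q = [12 -10; -10 12]
step 0: y = z − H·x̄ = [0]
step 0: S = H·P̄·Hᵀ + R = [15]
step 0: K = P̄·Hᵀ·S⁻¹ = [-4/5; 2/3]
step 0: x' = x̄ + K·y = [3, -3]
step 0: P' = (I − K·H)·P̄ = [12/5 -2; -2 16/3]
step 1: x̄ = F·x = [3, -3]
step 1: P̄ = F·P·Fᵀ + Q = [266/15 -236/15; -236/15 266/15]
step 1: y = z − H·x̄ = [2]
step 1: S = H·P̄·Hᵀ + R = [311/15]
step 1: K = P̄·Hᵀ·S⁻¹ = [-266/311; 236/311]
step 1: x' = x̄ + K·y = [401/311, -461/311]
step 1: P' = (I − K·H)·P̄ = [798/311 -708/311; -708/311 1802/311]
step 2: x̄ = F·x = [521/311, -521/311]
step 2: P̄ = F·P·Fᵀ + Q = [5796/311 -5174/311; -5174/311 5796/311]
step 2: y = z − H·x̄ = [1454/311]
step 2: S = H·P̄·Hᵀ + R = [6729/311]
step 2: K = P̄·Hᵀ·S⁻¹ = [-1932/2243; 5174/6729]
step 2: x' = x̄ + K·y = [-5275/2243, 12917/6729]
step 2: P' = (I − K·H)·P̄ = [5796/2243 -5174/2243; -5174/2243 39328/6729]

step 0: x' = [3, -3], P' = [12/5 -2; -2 16/3]
step 1: x' = [401/311, -461/311], P' = [798/311 -708/311; -708/311 1802/311]
step 2: x' = [-5275/2243, 12917/6729], P' = [5796/2243 -5174/2243; -5174/2243 39328/6729]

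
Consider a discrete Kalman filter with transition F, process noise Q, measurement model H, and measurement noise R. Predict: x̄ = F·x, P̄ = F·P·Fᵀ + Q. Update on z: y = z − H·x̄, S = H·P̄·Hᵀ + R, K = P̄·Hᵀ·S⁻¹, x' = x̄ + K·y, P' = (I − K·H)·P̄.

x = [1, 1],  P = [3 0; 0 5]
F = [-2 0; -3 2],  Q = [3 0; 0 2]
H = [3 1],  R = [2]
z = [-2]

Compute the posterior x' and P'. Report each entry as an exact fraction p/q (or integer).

x̄ = F·x = [-2, -1]
P̄ = F·P·Fᵀ + Q = [15 18; 18 49]
y = z − H·x̄ = [5]
S = H·P̄·Hᵀ + R = [294]
K = P̄·Hᵀ·S⁻¹ = [3/14; 103/294]
x' = x̄ + K·y = [-13/14, 221/294]
P' = (I − K·H)·P̄ = [3/2 -57/14; -57/14 3797/294]

x' = [-13/14, 221/294]
P' = [3/2 -57/14; -57/14 3797/294]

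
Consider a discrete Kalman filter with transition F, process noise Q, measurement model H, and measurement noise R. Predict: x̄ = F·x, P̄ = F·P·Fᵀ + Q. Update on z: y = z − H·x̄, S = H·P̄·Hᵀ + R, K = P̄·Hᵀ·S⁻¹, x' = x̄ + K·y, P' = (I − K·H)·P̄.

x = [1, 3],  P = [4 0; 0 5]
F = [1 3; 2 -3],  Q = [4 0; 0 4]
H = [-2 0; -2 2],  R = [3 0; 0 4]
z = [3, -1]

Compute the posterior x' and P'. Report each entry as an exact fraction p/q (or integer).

x' = [-11439/9095, -15394/9095]
P' = [6387/9095 6117/9095; 6117/9095 14727/9095]

x̄ = F·x = [10, -7]
P̄ = F·P·Fᵀ + Q = [53 -37; -37 65]
y = z − H·x̄ = [23, 33]
S = H·P̄·Hᵀ + R = [215 360; 360 772]
K = P̄·Hᵀ·S⁻¹ = [-4258/9095 -27/1819; -4078/9095 861/1819]
x' = x̄ + K·y = [-11439/9095, -15394/9095]
P' = (I − K·H)·P̄ = [6387/9095 6117/9095; 6117/9095 14727/9095]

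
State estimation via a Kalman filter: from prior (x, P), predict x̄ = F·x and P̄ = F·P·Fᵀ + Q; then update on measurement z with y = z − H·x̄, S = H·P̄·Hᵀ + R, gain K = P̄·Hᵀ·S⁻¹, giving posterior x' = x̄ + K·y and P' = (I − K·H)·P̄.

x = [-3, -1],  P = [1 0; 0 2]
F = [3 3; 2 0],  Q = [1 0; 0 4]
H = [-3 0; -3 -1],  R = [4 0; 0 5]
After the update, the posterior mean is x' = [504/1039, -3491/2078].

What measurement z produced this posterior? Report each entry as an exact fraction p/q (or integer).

x̄ = F·x = [-12, -6]
P̄ = F·P·Fᵀ + Q = [28 6; 6 8]
S = H·P̄·Hᵀ + R = [256 270; 270 301]
K = P̄·Hᵀ·S⁻¹ = [-246/1039 -90/1039; 801/2078 -449/1039]
x' − x̄ = [12972/1039, 8977/2078] = K·y
y = (KᵀK)⁻¹·Kᵀ·(x' − x̄) = [-37, -43]
z = y + H·x̄ = [-37, -43] + [36, 42] = [-1, -1]

z = [-1, -1]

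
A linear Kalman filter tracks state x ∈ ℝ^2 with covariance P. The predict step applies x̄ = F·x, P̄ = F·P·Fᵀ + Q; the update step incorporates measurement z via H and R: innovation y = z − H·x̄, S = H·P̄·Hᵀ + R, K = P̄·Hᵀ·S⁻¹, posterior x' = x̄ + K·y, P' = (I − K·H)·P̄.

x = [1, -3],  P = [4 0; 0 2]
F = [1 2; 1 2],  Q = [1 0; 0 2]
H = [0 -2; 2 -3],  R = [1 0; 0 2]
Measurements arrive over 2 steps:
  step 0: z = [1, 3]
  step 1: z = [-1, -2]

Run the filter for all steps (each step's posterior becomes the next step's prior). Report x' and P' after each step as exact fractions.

step 0: x̄ = F·x = [-5, -5]
step 0: P̄ = F·P·Fᵀ + Q = [13 12; 12 14]
step 0: y = z − H·x̄ = [-9, -2]
step 0: S = H·P̄·Hᵀ + R = [57 36; 36 36]
step 0: K = P̄·Hᵀ·S⁻¹ = [-2/3 7/18; -10/21 -1/42]
step 0: x' = x̄ + K·y = [2/9, -2/3]
step 0: P' = (I − K·H)·P̄ = [8/9 1/3; 1/3 5/21]
step 1: x̄ = F·x = [-10/9, -10/9]
step 1: P̄ = F·P·Fᵀ + Q = [263/63 200/63; 200/63 326/63]
step 1: y = z − H·x̄ = [-29/9, -28/9]
step 1: S = H·P̄·Hᵀ + R = [1367/63 1156/63; 1156/63 1712/63]
step 1: K = P̄·Hᵀ·S⁻¹ = [-1189/1992 2867/7968; -889/1992 -289/7968]
step 1: x' = x̄ + K·y = [-51/166, 73/166]
step 1: P' = (I − K·H)·P̄ = [3217/3984 1189/3984; 1189/3984 889/3984]

step 0: x' = [2/9, -2/3], P' = [8/9 1/3; 1/3 5/21]
step 1: x' = [-51/166, 73/166], P' = [3217/3984 1189/3984; 1189/3984 889/3984]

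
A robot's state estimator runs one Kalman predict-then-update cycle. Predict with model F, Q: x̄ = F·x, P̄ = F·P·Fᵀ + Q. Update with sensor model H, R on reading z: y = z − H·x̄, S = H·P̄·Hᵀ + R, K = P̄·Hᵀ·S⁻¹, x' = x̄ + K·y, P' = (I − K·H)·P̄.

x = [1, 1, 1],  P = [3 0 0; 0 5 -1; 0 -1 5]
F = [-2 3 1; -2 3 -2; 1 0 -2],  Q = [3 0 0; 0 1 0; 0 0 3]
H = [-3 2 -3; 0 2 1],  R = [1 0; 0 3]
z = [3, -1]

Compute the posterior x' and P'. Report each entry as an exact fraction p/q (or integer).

x̄ = F·x = [2, -1, -1]
P̄ = F·P·Fᵀ + Q = [59 50 -10; 50 90 20; -10 20 26]
y = z − H·x̄ = [8, 2]
S = H·P̄·Hᵀ + R = [106 -68; -68 469]
K = P̄·Hᵀ·S⁻¹ = [-15923/45090 3172/22545; -47/4509 1916/4509; 368/22545 3226/22545]
x' = x̄ + K·y = [-454/835, -39/167, -487/835]
P' = (I − K·H)·P̄ = [1340969/45090 50801/4509 -498494/22545; 50801/4509 21200/4509 -36652/4509; -498494/22545 -36652/4509 376198/22545]

x' = [-454/835, -39/167, -487/835]
P' = [1340969/45090 50801/4509 -498494/22545; 50801/4509 21200/4509 -36652/4509; -498494/22545 -36652/4509 376198/22545]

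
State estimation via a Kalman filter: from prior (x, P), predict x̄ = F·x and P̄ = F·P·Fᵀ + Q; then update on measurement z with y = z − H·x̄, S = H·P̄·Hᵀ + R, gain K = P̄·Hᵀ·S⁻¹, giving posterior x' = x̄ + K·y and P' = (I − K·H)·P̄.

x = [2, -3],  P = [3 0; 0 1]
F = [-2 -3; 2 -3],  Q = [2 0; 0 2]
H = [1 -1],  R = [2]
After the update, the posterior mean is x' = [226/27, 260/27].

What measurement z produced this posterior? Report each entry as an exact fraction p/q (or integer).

x̄ = F·x = [5, 13]
P̄ = F·P·Fᵀ + Q = [23 -3; -3 23]
S = H·P̄·Hᵀ + R = [54]
K = P̄·Hᵀ·S⁻¹ = [13/27; -13/27]
x' − x̄ = [91/27, -91/27] = K·y
y = (KᵀK)⁻¹·Kᵀ·(x' − x̄) = [7]
z = y + H·x̄ = [7] + [-8] = [-1]

z = [-1]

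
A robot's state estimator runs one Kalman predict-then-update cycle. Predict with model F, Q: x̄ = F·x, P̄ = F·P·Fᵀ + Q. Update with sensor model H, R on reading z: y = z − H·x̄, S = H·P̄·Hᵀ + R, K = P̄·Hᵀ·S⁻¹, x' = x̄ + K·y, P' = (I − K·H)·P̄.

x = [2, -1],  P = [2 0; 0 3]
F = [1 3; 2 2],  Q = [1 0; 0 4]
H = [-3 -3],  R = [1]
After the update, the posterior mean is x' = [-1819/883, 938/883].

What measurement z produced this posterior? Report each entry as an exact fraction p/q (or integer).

x̄ = F·x = [-1, 2]
P̄ = F·P·Fᵀ + Q = [30 22; 22 24]
S = H·P̄·Hᵀ + R = [883]
K = P̄·Hᵀ·S⁻¹ = [-156/883; -138/883]
x' − x̄ = [-936/883, -828/883] = K·y
y = (KᵀK)⁻¹·Kᵀ·(x' − x̄) = [6]
z = y + H·x̄ = [6] + [-3] = [3]

z = [3]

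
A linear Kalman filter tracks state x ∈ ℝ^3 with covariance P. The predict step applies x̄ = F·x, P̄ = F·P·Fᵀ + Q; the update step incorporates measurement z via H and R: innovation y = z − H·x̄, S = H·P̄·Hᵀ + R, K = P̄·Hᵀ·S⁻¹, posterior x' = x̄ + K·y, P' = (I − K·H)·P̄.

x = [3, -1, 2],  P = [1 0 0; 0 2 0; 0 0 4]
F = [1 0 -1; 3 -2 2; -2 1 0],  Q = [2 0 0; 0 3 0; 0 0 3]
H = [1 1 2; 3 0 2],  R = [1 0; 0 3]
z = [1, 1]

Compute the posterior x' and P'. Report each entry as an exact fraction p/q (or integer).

x' = [219/56, 235/28, -157/28]
P' = [2341/840 1987/420 -537/140; 1987/420 1217/105 -549/70; -537/140 -549/70 417/70]

x̄ = F·x = [1, 15, -7]
P̄ = F·P·Fᵀ + Q = [7 -5 -2; -5 36 -10; -2 -10 9]
y = z − H·x̄ = [-1, 12]
S = H·P̄·Hᵀ + R = [22 6; 6 78]
K = P̄·Hᵀ·S⁻¹ = [-43/280 193/840; 89/140 -209/420; 33/140 19/140]
x' = x̄ + K·y = [219/56, 235/28, -157/28]
P' = (I − K·H)·P̄ = [2341/840 1987/420 -537/140; 1987/420 1217/105 -549/70; -537/140 -549/70 417/70]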